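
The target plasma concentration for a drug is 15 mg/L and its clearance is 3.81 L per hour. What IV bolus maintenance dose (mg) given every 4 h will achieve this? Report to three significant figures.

D = CL × Css × τ = 3.810 × 15 × 4 = 228.6 mg

229 mg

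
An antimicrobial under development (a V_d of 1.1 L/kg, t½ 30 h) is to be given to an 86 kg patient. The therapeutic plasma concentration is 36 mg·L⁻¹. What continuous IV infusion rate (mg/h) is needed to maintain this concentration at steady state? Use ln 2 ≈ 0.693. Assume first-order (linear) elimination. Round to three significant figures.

78.7 mg/h

Vd(total) = 86 kg × 1.1 L/kg = 94.60 L
k = 0.693/30 = 0.02310 h⁻¹, so CL = k·Vd = 0.02310 × 94.60 = 2.185 L/h
Infusion rate = CL × Css = 2.185 × 36 = 78.66 mg/h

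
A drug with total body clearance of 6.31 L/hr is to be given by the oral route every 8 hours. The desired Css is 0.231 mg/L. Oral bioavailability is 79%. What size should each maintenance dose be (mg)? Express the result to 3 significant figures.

D = CL × Css × τ / F = 6.310 × 0.231 × 8 / 0.79 = 14.76 mg

14.8 mg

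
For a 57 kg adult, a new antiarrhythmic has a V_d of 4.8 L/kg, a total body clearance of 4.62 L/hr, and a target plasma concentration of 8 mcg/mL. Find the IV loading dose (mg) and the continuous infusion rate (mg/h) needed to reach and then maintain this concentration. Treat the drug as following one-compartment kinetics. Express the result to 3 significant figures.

Vd(total) = 57 kg × 4.8 L/kg = 273.6 L
LD = Vd · C_target = 273.6 × 8 = 2189 mg
Maintenance: replace elimination → rate = CL × Css = 4.620 × 8 = 36.96 mg/h

(a) 2190 mg; (b) 37.0 mg/h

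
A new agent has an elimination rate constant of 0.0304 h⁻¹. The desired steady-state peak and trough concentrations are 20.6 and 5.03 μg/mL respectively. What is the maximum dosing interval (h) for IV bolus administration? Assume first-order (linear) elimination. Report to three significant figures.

46.4 h

Between IV bolus doses, concentration decays as C = C₀·e^(−kτ), so C_peak/C_trough = e^(kτ).
τ_max = ln(C_peak/C_trough) / k = ln(20.6/5.03) / 0.03040 = 1.410 / 0.03040 = 46.38 h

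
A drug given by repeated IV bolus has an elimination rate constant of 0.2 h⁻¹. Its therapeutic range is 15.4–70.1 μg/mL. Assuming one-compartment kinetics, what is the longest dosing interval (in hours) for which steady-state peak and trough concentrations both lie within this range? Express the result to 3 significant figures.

7.58 h

Between IV bolus doses, concentration decays as C = C₀·e^(−kτ), so C_peak/C_trough = e^(kτ).
τ_max = ln(C_peak/C_trough) / k = ln(70.1/15.4) / 0.2000 = 1.516 / 0.2000 = 7.580 h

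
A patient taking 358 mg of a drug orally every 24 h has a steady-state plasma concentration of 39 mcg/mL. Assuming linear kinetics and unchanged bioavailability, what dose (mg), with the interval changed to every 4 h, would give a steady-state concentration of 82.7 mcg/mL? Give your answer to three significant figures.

With linear kinetics, Css is proportional to dose rate (D/τ) at fixed clearance.
D₂ = D₁ × (Css,target / Css,current) × (τ₂/τ₁) = 358 × (82.7/39) × (4/24) = 126.5 mg

127 mg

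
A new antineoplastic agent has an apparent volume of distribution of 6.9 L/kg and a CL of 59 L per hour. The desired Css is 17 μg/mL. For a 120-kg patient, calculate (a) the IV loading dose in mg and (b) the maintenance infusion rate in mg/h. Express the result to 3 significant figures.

Total Vd = 6.9 × 120 = 828.0 L
Loading dose = Vd × C = 828.0 × 17 = 14080 mg
Maintenance: replace elimination → rate = CL × Css = 59.00 × 17 = 1003 mg/h

(a) 14100 mg; (b) 1000 mg/h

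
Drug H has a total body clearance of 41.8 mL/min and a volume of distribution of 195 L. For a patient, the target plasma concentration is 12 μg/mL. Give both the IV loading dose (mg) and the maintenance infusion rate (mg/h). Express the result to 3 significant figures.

Loading dose = Vd × C = 195.0 × 12 = 2340 mg
CL = 41.8 mL/min × 60/1000 = 2.508 L/h
Maintenance: replace elimination → rate = CL × Css = 2.508 × 12 = 30.10 mg/h

(a) 2340 mg; (b) 30.1 mg/h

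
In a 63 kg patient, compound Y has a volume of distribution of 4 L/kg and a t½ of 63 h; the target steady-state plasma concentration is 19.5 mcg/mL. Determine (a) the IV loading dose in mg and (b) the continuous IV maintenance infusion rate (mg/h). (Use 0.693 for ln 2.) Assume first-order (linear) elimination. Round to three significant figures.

(a) 4910 mg; (b) 54.1 mg/h

Total Vd = 4 × 63 = 252.0 L
LD = Vd × C = 252.0 × 19.5 = 4914 mg
CL = 0.693 × Vd / t½ = 0.693 × 252.0 / 63 = 2.772 L/h
Infusion rate = CL × Css = 2.772 × 19.5 = 54.05 mg/h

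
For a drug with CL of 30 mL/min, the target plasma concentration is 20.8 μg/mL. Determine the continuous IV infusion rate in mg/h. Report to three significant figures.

CL = 30 mL/min = 30 × 0.06 = 1.800 L/h
At steady state, infusion rate equals elimination rate: rate in = CL × Css.
R₀ = 1.800 × 20.8 = 37.44 mg/h

37.4 mg/h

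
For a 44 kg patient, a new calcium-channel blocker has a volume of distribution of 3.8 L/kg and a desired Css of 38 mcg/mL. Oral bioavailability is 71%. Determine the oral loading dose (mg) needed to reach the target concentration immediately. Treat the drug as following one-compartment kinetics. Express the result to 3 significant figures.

Vd(total) = 44 kg × 3.8 L/kg = 167.2 L
The loading dose fills Vd to the target concentration.
LD = Vd × C / F = 167.2 × 38.00 / 0.71 = 8949 mg

8950 mg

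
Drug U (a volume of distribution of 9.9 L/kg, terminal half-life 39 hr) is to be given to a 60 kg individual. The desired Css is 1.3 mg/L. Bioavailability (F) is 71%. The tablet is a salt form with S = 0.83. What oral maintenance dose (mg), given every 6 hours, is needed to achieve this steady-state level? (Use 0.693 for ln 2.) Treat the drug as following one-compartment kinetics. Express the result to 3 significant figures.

Total Vd = 9.9 × 60 = 594.0 L
CL = 0.693 × Vd / t½ = 0.693 × 594.0 / 39 = 10.55 L/h
D = CL × Css × τ / F / S = 10.55 × 1.3 × 6 / 0.71 / 0.83 = 139.6 mg

140 mg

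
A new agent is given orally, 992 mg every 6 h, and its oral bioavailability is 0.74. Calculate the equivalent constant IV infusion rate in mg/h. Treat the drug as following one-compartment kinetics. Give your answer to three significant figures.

122 mg/h

Equivalent systemic input: infusion rate = F·D/τ.
Rate = 0.74 × 992 / 6 = 122.3 mg/h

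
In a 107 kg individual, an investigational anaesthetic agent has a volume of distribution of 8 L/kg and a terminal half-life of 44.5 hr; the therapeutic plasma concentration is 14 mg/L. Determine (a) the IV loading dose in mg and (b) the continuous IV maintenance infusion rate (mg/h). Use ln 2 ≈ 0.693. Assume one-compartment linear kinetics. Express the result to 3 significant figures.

(a) 12000 mg; (b) 187 mg/h

Vd = 8 L/kg × 107 kg = 856.0 L
LD = Vd × C = 856.0 × 14 = 11980 mg
CL = 0.693 × Vd / t½ = 0.693 × 856.0 / 44.5 = 13.33 L/h
Infusion rate = CL × Css = 13.33 × 14 = 186.6 mg/h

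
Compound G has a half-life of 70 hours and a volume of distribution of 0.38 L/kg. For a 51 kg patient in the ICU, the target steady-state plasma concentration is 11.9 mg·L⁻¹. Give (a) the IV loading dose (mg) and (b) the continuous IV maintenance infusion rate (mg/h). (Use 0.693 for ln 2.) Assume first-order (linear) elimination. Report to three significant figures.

Total Vd = 0.38 × 51 = 19.38 L
LD = Vd × C = 19.38 × 11.9 = 230.6 mg
CL = 0.693 × Vd / t½ = 0.693 × 19.38 / 70 = 0.1919 L/h
Infusion rate = CL × Css = 0.1919 × 11.9 = 2.284 mg/h

(a) 231 mg; (b) 2.28 mg/h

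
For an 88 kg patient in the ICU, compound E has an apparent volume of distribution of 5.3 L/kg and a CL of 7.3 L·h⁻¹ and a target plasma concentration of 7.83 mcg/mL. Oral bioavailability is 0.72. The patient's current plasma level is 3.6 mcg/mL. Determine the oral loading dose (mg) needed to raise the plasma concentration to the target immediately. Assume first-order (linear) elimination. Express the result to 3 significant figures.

2740 mg

Vd(total) = 88 kg × 5.3 L/kg = 466.4 L
Concentration deficit ΔC = 7.83 − 3.6 = 4.230 mg/L
LD = Vd × ΔC / F = 466.4 × 4.230 / 0.72 = 2740 mg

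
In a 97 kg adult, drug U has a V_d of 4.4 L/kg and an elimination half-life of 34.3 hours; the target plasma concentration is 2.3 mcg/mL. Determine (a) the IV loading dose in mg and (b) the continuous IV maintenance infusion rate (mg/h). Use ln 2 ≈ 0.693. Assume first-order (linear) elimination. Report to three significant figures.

(a) 982 mg; (b) 19.8 mg/h

Vd(total) = 97 kg × 4.4 L/kg = 426.8 L
LD = Vd × C = 426.8 × 2.3 = 981.6 mg
CL = 0.693 × Vd / t½ = 0.693 × 426.8 / 34.3 = 8.623 L/h
Infusion rate = CL × Css = 8.623 × 2.3 = 19.83 mg/h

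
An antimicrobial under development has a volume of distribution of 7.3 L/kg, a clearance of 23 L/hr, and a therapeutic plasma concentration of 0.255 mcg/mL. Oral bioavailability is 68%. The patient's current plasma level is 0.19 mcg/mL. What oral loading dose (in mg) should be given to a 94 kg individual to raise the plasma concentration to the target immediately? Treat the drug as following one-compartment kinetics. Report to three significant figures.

65.6 mg

Total Vd = 7.3 × 94 = 686.2 L
The loading dose fills Vd to the target concentration; clearance is irrelevant here.
Concentration deficit ΔC = 0.255 − 0.19 = 0.06500 mg/L
LD = Vd × ΔC / F = 686.2 × 0.06500 / 0.68 = 65.59 mg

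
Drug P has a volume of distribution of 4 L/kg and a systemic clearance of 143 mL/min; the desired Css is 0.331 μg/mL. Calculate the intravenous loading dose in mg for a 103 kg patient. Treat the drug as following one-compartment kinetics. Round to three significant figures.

136 mg

Total Vd = 4 × 103 = 412.0 L
LD = Vd × C = 412.0 × 0.3310 = 136.4 mg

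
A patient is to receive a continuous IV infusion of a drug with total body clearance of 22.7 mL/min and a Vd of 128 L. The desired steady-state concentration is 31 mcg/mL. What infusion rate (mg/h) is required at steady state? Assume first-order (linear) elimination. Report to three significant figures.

CL = 22.7 mL/min × 60/1000 = 1.362 L/h
Rate = CL × Css = 1.362 × 31 = 42.22 mg/h

42.2 mg/h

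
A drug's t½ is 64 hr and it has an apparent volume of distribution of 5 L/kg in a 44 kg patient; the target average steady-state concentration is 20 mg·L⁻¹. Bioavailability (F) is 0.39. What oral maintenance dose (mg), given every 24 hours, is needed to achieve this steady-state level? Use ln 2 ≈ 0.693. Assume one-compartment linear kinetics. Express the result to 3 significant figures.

2930 mg

Vd(total) = 44 kg × 5 L/kg = 220.0 L
CL = ln 2 · Vd / t½ = 0.693 × 220.0 / 64 = 2.382 L/h
D = CL × Css × τ / F = 2.382 × 20 × 24 / 0.39 = 2932 mg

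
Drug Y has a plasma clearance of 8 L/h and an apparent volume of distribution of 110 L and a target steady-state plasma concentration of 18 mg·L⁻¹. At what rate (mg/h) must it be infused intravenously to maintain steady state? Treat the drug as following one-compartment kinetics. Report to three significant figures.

R₀ = 8.000 × 18 = 144.0 mg/h

144 mg/h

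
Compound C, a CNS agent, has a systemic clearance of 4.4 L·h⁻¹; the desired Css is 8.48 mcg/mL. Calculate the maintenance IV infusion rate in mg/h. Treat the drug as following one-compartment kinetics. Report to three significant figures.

37.3 mg/h

Rate = CL × Css = 4.400 × 8.48 = 37.31 mg/h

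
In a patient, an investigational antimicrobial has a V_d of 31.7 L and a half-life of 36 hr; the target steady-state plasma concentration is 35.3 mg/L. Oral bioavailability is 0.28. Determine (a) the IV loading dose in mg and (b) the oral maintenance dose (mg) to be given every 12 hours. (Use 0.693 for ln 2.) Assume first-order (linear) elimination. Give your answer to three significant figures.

LD = Vd × C = 31.70 × 35.3 = 1119 mg
CL = 0.693 × Vd / t½ = 0.693 × 31.70 / 36 = 0.6102 L/h
D = CL × Css × τ / F = 0.6102 × 35.3 × 12 / 0.28 = 923.1 mg

(a) 1120 mg; (b) 923 mg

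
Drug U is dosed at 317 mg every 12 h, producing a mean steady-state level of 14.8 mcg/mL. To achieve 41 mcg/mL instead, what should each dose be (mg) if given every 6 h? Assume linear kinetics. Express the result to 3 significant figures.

With linear kinetics, Css is proportional to dose rate (D/τ) at fixed clearance.
D₂ = D₁ × (Css,target / Css,current) × (τ₂/τ₁) = 317 × (41/14.8) × (6/12) = 439.1 mg

439 mg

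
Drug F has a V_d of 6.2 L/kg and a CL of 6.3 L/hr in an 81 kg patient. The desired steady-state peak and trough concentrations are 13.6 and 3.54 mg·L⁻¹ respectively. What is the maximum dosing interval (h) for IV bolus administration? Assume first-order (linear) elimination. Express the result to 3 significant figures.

Vd = 6.2 L/kg × 81 kg = 502.2 L
k = CL / Vd = 6.300 / 502.2 = 0.01254 h⁻¹
Between IV bolus doses, concentration decays as C = C₀·e^(−kτ), so C_peak/C_trough = e^(kτ).
τ_max = ln(C_peak/C_trough) / k = ln(13.6/3.54) / 0.01254 = 1.346 / 0.01254 = 107.3 h

107 h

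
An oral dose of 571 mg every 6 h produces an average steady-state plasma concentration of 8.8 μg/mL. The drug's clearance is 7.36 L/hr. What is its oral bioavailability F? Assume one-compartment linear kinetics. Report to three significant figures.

0.681

F·D/τ = CL·Css at steady state → F = CL·Css·τ / D.
F = 7.36 × 8.8 × 6 / 571 = 0.681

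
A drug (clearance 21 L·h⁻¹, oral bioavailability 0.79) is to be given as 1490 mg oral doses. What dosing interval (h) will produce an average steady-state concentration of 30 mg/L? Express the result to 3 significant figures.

F·D/τ = CL·Css → τ = F·D / (CL·Css).
τ = 0.79 × 1490 / (21 × 30) = 1.868 h

1.87 h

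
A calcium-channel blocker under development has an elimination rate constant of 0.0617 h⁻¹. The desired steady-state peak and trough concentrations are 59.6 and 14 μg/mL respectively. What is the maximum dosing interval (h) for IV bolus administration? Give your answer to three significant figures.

Between IV bolus doses, concentration decays as C = C₀·e^(−kτ), so C_peak/C_trough = e^(kτ).
τ_max = ln(C_peak/C_trough) / k = ln(59.6/14) / 0.06170 = 1.449 / 0.06170 = 23.48 h

23.5 h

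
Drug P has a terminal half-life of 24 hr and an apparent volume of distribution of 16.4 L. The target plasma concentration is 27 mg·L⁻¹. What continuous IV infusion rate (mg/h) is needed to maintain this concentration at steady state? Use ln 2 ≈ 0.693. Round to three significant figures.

k = 0.693/24 = 0.02888 h⁻¹, so CL = k·Vd = 0.02888 × 16.40 = 0.4736 L/h
Infusion rate = CL × Css = 0.4736 × 27 = 12.79 mg/h

12.8 mg/h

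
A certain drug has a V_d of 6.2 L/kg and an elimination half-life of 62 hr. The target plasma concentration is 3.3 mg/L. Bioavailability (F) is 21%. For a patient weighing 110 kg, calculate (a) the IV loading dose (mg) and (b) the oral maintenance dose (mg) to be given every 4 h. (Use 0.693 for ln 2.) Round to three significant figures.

Vd(total) = 110 kg × 6.2 L/kg = 682.0 L
LD = Vd × C = 682.0 × 3.3 = 2251 mg
CL = 0.693 × Vd / t½ = 0.693 × 682.0 / 62 = 7.623 L/h
D = CL × Css × τ / F = 7.623 × 3.3 × 4 / 0.21 = 479.2 mg

(a) 2250 mg; (b) 479 mg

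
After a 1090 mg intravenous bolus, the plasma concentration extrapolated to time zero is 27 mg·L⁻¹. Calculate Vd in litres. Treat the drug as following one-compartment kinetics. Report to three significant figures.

Immediately after an IV bolus, C₀ = Dose / Vd, so Vd = Dose / C₀.
Vd = 1090 / 27 = 40.37 L

40.4 L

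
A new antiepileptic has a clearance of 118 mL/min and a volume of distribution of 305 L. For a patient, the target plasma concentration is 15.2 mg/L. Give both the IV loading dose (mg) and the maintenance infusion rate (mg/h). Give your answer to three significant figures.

Loading: fill Vd to C_target → 305.0 L × 15.2 mg/L = 4636 mg
CL = 118 mL/min × 60/1000 = 7.080 L/h
Maintenance: replace elimination → rate = CL × Css = 7.080 × 15.2 = 107.6 mg/h

(a) 4640 mg; (b) 108 mg/h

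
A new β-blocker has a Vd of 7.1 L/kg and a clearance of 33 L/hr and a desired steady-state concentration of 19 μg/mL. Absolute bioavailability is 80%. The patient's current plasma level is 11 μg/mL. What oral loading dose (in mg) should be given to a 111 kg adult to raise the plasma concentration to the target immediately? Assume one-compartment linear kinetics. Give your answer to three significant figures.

7880 mg

Total Vd = 7.1 × 111 = 788.1 L
The loading dose fills Vd to the target concentration.
Concentration deficit ΔC = 19 − 11 = 8.000 mg/L
LD = Vd × ΔC / F = 788.1 × 8.000 / 0.8 = 7881 mg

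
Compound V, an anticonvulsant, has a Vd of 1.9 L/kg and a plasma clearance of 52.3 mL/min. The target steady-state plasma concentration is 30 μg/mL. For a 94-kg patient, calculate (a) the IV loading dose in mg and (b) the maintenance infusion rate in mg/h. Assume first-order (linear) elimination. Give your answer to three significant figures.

Vd(total) = 94 kg × 1.9 L/kg = 178.6 L
LD = Vd · C_target = 178.6 × 30 = 5358 mg
Convert clearance: 52.3 mL/min × 60 min/h ÷ 1000 mL/L = 3.138 L/h
Infusion rate = 3.138 L/h × 30 mg/L = 94.14 mg/h

(a) 5360 mg; (b) 94.1 mg/h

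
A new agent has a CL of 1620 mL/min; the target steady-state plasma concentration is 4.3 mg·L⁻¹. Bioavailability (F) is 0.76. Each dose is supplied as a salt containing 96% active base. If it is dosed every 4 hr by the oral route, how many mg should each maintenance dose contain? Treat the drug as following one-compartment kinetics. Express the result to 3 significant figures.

Convert clearance: 1620 mL/min × 60 min/h ÷ 1000 mL/L = 97.20 L/h
At steady state, dose per interval replaces the amount cleared in that interval: F·S·D/τ = CL·Css.
D = CL × Css × τ / F / S = 97.20 × 4.3 × 4 / 0.76 / 0.96 = 2291 mg

2290 mg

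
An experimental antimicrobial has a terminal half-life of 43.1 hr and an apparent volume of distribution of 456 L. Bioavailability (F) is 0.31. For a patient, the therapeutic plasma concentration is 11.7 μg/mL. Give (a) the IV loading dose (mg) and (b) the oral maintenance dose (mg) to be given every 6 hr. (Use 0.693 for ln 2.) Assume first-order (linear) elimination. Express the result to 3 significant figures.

(a) 5340 mg; (b) 1660 mg

LD = Vd × C = 456.0 × 11.7 = 5335 mg
CL = 0.693 × Vd / t½ = 0.693 × 456.0 / 43.1 = 7.332 L/h
D = CL × Css × τ / F = 7.332 × 11.7 × 6 / 0.31 = 1660 mg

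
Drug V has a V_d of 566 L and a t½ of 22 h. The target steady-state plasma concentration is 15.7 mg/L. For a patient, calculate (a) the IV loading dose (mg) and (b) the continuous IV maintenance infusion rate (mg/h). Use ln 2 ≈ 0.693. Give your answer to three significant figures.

LD = Vd × C = 566.0 × 15.7 = 8886 mg
CL = 0.693 × Vd / t½ = 0.693 × 566.0 / 22 = 17.83 L/h
Infusion rate = CL × Css = 17.83 × 15.7 = 279.9 mg/h

(a) 8890 mg; (b) 280 mg/h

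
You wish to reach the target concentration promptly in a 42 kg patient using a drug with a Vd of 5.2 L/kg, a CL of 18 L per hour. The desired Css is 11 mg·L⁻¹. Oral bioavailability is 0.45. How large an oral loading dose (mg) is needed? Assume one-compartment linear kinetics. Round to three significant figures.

5340 mg

Vd = 5.2 L/kg × 42 kg = 218.4 L
LD = Vd × C / F = 218.4 × 11.00 / 0.45 = 5339 mg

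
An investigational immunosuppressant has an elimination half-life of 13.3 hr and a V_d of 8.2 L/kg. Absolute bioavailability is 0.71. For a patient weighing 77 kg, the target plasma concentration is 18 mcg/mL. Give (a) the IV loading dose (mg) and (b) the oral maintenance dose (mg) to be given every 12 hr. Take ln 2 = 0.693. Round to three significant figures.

(a) 11400 mg; (b) 10000 mg

Total Vd = 8.2 × 77 = 631.4 L
LD = Vd × C = 631.4 × 18 = 11370 mg
CL = 0.693 × Vd / t½ = 0.693 × 631.4 / 13.3 = 32.90 L/h
D = CL × Css × τ / F = 32.90 × 18 × 12 / 0.71 = 10010 mg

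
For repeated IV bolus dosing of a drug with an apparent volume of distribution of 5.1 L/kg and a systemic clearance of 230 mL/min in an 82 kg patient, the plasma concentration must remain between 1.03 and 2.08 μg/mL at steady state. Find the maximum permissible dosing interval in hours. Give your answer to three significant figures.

21.3 h

Vd(total) = 82 kg × 5.1 L/kg = 418.2 L
CL = 230 mL/min × 60/1000 = 13.80 L/h
k = CL / Vd = 13.80 / 418.2 = 0.03300 h⁻¹
Between IV bolus doses, concentration decays as C = C₀·e^(−kτ), so C_peak/C_trough = e^(kτ).
τ_max = ln(C_peak/C_trough) / k = ln(2.08/1.03) / 0.03300 = 0.7028 / 0.03300 = 21.30 h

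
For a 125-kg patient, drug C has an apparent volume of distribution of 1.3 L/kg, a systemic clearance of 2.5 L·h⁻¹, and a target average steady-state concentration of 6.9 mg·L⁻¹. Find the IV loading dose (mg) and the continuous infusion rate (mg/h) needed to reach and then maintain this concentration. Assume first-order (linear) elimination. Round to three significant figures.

Vd(total) = 125 kg × 1.3 L/kg = 162.5 L
Loading dose = Vd × C = 162.5 × 6.9 = 1121 mg
Maintenance: replace elimination → rate = CL × Css = 2.500 × 6.9 = 17.25 mg/h

(a) 1120 mg; (b) 17.3 mg/h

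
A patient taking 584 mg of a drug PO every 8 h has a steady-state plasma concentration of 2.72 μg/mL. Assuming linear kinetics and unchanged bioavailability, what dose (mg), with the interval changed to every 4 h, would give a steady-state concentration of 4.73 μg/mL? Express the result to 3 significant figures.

For first-order elimination, Css ∝ F·D/(CL·τ); F and CL are unchanged, so Css ∝ D/τ.
D₂ = D₁ × (Css,target / Css,current) × (τ₂/τ₁) = 584 × (4.73/2.72) × (4/8) = 507.8 mg

508 mg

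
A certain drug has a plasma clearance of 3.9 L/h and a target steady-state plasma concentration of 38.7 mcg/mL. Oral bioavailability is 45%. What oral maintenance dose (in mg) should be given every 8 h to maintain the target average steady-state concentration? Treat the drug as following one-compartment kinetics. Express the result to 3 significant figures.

2680 mg

At steady state, dose per interval replaces the amount cleared in that interval: F·D/τ = CL·Css.
D = CL × Css × τ / F = 3.900 × 38.7 × 8 / 0.45 = 2683 mg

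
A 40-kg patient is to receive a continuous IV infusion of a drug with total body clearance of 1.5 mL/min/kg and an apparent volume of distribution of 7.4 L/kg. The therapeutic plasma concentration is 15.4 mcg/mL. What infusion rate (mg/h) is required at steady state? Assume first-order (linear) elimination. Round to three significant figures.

55.4 mg/h

CL = 1.5 mL/min/kg × 40 kg = 60.00 mL/min = 60.00 × 60/1000 = 3.600 L/h
Infusion rate = CL · Css = 3.600 L/h × 15.4 mg/L = 55.44 mg/h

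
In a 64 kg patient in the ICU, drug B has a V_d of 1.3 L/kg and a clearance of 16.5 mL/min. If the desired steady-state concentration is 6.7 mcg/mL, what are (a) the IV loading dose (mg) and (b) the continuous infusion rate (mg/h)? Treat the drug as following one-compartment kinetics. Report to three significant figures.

Total Vd = 1.3 × 64 = 83.20 L
Loading: fill Vd to C_target → 83.20 L × 6.7 mg/L = 557.4 mg
CL = 16.5 mL/min = 16.5 × 0.06 = 0.9900 L/h
Maintenance infusion rate = CL × Css = 0.9900 × 6.7 = 6.633 mg/h

(a) 557 mg; (b) 6.63 mg/h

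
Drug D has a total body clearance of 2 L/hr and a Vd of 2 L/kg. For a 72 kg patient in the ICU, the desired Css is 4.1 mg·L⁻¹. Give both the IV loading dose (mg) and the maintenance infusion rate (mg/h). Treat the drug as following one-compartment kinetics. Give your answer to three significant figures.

(a) 590 mg; (b) 8.20 mg/h

Vd = 2 L/kg × 72 kg = 144.0 L
Loading dose = Vd × C = 144.0 × 4.1 = 590.4 mg
Infusion rate = 2.000 L/h × 4.1 mg/L = 8.200 mg/h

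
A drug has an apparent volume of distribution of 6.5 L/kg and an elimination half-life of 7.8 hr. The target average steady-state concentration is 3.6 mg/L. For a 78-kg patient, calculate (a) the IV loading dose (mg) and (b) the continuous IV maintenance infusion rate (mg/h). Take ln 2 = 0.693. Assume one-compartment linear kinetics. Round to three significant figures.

(a) 1830 mg; (b) 162 mg/h

Vd = 6.5 L/kg × 78 kg = 507.0 L
LD = Vd × C = 507.0 × 3.6 = 1825 mg
CL = 0.693 × Vd / t½ = 0.693 × 507.0 / 7.8 = 45.05 L/h
Infusion rate = CL × Css = 45.05 × 3.6 = 162.2 mg/h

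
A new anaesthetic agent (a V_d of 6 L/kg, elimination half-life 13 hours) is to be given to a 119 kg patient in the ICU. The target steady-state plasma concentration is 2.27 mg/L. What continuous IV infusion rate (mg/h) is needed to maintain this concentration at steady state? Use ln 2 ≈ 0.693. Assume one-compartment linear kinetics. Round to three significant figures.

86.4 mg/h

Total Vd = 6 × 119 = 714.0 L
CL = 0.693 × Vd / t½ = 0.693 × 714.0 / 13 = 38.06 L/h
Infusion rate = CL × Css = 38.06 × 2.27 = 86.40 mg/h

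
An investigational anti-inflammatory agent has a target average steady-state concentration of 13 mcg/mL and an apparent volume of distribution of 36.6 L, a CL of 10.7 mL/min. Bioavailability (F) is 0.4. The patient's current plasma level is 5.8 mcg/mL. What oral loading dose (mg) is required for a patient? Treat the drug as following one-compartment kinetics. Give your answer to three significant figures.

Concentration deficit ΔC = 13 − 5.8 = 7.200 mg/L
LD = Vd × ΔC / F = 36.60 × 7.200 / 0.4 = 658.8 mg

659 mg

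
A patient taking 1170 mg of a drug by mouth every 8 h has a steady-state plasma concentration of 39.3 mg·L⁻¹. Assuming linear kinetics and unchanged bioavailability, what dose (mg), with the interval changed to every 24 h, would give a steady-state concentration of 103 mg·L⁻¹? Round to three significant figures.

With linear kinetics, Css is proportional to dose rate (D/τ) at fixed clearance.
D₂ = D₁ × (Css,target / Css,current) × (τ₂/τ₁) = 1170 × (103/39.3) × (24/8) = 9199 mg

9200 mg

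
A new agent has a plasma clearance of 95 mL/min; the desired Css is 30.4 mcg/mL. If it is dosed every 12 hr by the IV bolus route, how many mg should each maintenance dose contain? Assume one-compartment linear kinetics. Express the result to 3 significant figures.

2080 mg

CL = 95 mL/min = 95 × 0.06 = 5.700 L/h
At steady state, dose per interval replaces the amount cleared in that interval: D/τ = CL·Css.
D = CL × Css × τ = 5.700 × 30.4 × 12 = 2079 mg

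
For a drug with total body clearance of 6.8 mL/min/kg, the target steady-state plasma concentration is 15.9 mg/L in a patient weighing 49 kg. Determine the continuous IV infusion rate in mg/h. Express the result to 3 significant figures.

CL = 6.8 mL/min/kg × 49 kg = 333.2 mL/min = 333.2 × 60/1000 = 19.99 L/h
Rate = CL × Css = 19.99 × 15.9 = 317.8 mg/h

318 mg/h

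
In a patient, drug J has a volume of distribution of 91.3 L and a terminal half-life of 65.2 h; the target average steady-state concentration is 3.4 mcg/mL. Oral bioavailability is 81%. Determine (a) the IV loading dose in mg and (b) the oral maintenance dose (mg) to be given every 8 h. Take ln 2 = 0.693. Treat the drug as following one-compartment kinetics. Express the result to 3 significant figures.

LD = Vd × C = 91.30 × 3.4 = 310.4 mg
CL = 0.693 × Vd / t½ = 0.693 × 91.30 / 65.2 = 0.9704 L/h
D = CL × Css × τ / F = 0.9704 × 3.4 × 8 / 0.81 = 32.59 mg

(a) 310 mg; (b) 32.6 mg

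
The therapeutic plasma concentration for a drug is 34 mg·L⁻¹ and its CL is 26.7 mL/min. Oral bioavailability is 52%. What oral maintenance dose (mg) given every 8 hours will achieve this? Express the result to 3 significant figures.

Convert clearance: 26.7 mL/min × 60 min/h ÷ 1000 mL/L = 1.602 L/h
D = CL × Css × τ / F = 1.602 × 34 × 8 / 0.52 = 838.0 mg

838 mg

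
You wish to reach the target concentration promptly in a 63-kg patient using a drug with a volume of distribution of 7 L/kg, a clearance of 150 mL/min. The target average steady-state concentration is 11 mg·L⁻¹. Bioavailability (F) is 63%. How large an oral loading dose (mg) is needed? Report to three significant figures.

Total Vd = 7 × 63 = 441.0 L
LD = Vd × C / F = 441.0 × 11.00 / 0.63 = 7700 mg

7700 mg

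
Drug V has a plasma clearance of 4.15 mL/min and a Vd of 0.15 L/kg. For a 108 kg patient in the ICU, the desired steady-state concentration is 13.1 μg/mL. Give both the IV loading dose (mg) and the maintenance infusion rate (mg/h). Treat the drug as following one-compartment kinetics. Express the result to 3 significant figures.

(a) 212 mg; (b) 3.26 mg/h

Vd(total) = 108 kg × 0.15 L/kg = 16.20 L
LD = Vd · C_target = 16.20 × 13.1 = 212.2 mg
CL = 4.15 mL/min = 4.15 × 0.06 = 0.2490 L/h
Maintenance: replace elimination → rate = CL × Css = 0.2490 × 13.1 = 3.262 mg/h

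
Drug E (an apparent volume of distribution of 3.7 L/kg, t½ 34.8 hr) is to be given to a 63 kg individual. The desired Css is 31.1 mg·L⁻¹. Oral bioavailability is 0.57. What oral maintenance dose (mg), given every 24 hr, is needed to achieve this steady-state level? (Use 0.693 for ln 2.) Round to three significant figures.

Vd(total) = 63 kg × 3.7 L/kg = 233.1 L
CL = ln 2 · Vd / t½ = 0.693 × 233.1 / 34.8 = 4.642 L/h
D = CL × Css × τ / F = 4.642 × 31.1 × 24 / 0.57 = 6079 mg

6080 mg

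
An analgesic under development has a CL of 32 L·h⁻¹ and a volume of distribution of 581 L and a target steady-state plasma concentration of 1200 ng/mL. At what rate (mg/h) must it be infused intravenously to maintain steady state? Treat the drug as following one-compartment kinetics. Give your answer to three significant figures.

C = 1200 ng/mL = 1.200 mg/L
Rate = CL × Css = 32.00 × 1.2 = 38.40 mg/h

38.4 mg/h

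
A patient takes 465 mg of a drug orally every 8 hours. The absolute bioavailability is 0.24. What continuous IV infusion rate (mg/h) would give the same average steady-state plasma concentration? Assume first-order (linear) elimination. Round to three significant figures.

Equivalent systemic input: infusion rate = F·D/τ.
Rate = 0.24 × 465 / 8 = 13.95 mg/h

14.0 mg/h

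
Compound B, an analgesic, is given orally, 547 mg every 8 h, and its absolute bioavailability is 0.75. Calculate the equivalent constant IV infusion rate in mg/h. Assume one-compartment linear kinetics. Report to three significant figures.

Equivalent systemic input: infusion rate = F·D/τ.
Rate = 0.75 × 547 / 8 = 51.28 mg/h

51.3 mg/h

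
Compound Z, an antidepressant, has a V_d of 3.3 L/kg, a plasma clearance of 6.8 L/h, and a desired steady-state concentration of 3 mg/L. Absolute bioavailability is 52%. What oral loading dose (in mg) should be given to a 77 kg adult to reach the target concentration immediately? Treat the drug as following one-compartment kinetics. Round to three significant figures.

Vd(total) = 77 kg × 3.3 L/kg = 254.1 L
LD is governed by Vd — clearance does not enter the loading-dose calculation.
LD = Vd × C / F = 254.1 × 3.000 / 0.52 = 1466 mg

1470 mg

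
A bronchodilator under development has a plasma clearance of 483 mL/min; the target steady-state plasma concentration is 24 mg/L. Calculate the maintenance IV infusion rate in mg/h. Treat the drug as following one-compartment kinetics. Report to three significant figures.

696 mg/h

Convert clearance: 483 mL/min × 60 min/h ÷ 1000 mL/L = 28.98 L/h
Infusion rate = CL · Css = 28.98 L/h × 24 mg/L = 695.5 mg/h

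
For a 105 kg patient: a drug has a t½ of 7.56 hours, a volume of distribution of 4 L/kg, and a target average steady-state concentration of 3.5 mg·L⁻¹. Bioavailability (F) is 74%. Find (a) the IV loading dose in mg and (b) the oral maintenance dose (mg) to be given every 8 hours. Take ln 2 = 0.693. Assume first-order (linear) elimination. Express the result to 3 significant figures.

(a) 1470 mg; (b) 1460 mg

Vd(total) = 105 kg × 4 L/kg = 420.0 L
LD = Vd × C = 420.0 × 3.5 = 1470 mg
CL = 0.693 × Vd / t½ = 0.693 × 420.0 / 7.56 = 38.50 L/h
D = CL × Css × τ / F = 38.50 × 3.5 × 8 / 0.74 = 1457 mg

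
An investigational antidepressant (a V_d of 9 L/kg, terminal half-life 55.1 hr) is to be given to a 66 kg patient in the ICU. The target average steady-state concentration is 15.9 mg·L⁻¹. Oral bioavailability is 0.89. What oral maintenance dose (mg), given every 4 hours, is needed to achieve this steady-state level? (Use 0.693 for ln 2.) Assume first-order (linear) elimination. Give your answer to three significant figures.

534 mg

Total Vd = 9 × 66 = 594.0 L
CL = 0.693 × Vd / t½ = 0.693 × 594.0 / 55.1 = 7.471 L/h
D = CL × Css × τ / F = 7.471 × 15.9 × 4 / 0.89 = 533.9 mg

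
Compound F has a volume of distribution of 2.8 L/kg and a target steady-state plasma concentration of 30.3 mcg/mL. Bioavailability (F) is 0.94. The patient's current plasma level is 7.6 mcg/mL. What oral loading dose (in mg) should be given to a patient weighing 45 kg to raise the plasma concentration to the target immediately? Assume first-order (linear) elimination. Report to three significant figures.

3040 mg

Vd(total) = 45 kg × 2.8 L/kg = 126.0 L
The loading dose fills Vd to the target concentration.
Concentration deficit ΔC = 30.3 − 7.6 = 22.70 mg/L
LD = Vd × ΔC / F = 126.0 × 22.70 / 0.94 = 3043 mg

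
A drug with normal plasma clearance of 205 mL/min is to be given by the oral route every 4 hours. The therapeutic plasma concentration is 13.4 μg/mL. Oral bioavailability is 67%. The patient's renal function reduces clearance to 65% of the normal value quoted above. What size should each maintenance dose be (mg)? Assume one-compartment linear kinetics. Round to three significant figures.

Convert clearance: 205 mL/min × 60 min/h ÷ 1000 mL/L = 12.30 L/h
Patient clearance = 0.65 × 12.30 = 7.995 L/h
D = CL × Css × τ / F = 7.995 × 13.4 × 4 / 0.67 = 639.6 mg

640 mg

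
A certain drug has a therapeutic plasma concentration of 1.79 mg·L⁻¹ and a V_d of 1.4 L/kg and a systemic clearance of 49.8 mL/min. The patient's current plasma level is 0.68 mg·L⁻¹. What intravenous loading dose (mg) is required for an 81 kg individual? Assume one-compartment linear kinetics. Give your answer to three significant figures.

126 mg

Vd = 1.4 L/kg × 81 kg = 113.4 L
The loading dose fills Vd to the target concentration; clearance is irrelevant here.
Concentration deficit ΔC = 1.79 − 0.68 = 1.110 mg/L
LD = Vd × ΔC = 113.4 × 1.110 = 125.9 mg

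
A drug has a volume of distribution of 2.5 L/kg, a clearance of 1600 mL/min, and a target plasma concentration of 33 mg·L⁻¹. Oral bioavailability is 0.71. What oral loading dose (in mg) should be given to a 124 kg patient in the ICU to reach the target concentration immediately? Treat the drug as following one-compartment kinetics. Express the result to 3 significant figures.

14400 mg

Vd(total) = 124 kg × 2.5 L/kg = 310.0 L
LD = Vd × C / F = 310.0 × 33.00 / 0.71 = 14410 mg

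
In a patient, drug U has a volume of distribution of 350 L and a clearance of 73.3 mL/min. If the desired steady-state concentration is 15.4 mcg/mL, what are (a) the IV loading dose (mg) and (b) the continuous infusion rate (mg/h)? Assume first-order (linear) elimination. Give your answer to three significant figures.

Loading dose = Vd × C = 350.0 × 15.4 = 5390 mg
CL = 73.3 mL/min × 60/1000 = 4.398 L/h
Infusion rate = 4.398 L/h × 15.4 mg/L = 67.73 mg/h

(a) 5390 mg; (b) 67.7 mg/h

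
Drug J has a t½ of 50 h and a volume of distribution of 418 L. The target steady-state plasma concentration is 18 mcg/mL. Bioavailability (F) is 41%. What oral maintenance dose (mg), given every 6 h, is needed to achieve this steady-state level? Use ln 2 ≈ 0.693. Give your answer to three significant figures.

CL = 0.693 × Vd / t½ = 0.693 × 418.0 / 50 = 5.793 L/h
D = CL × Css × τ / F = 5.793 × 18 × 6 / 0.41 = 1526 mg

1530 mg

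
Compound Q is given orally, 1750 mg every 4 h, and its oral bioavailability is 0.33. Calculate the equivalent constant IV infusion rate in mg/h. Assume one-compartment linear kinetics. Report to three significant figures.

Equivalent systemic input: infusion rate = F·D/τ.
Rate = 0.33 × 1750 / 4 = 144.4 mg/h

144 mg/h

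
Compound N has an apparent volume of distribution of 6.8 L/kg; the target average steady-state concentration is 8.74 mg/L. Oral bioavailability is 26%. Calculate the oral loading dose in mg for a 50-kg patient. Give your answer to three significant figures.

Vd(total) = 50 kg × 6.8 L/kg = 340.0 L
LD = Vd × C / F = 340.0 × 8.740 / 0.26 = 11430 mg

11400 mg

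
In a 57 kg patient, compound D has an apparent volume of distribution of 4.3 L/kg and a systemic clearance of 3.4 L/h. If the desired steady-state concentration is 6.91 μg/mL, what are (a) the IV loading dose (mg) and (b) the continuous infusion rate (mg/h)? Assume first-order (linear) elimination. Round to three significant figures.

Total Vd = 4.3 × 57 = 245.1 L
Loading dose = Vd × C = 245.1 × 6.91 = 1694 mg
Maintenance: replace elimination → rate = CL × Css = 3.400 × 6.91 = 23.49 mg/h

(a) 1690 mg; (b) 23.5 mg/h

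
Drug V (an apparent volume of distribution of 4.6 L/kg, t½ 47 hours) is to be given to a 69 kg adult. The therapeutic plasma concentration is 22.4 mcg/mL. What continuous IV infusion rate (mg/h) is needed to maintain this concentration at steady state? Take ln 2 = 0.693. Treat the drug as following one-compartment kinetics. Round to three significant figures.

105 mg/h

Total Vd = 4.6 × 69 = 317.4 L
k = 0.693/47 = 0.01474 h⁻¹, so CL = k·Vd = 0.01474 × 317.4 = 4.678 L/h
Infusion rate = CL × Css = 4.678 × 22.4 = 104.8 mg/h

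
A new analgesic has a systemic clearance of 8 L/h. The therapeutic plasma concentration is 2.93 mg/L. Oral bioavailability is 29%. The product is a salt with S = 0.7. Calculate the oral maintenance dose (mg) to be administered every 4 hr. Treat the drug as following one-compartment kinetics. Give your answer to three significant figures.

D = CL × Css × τ / F / S = 8.000 × 2.93 × 4 / 0.29 / 0.7 = 461.9 mg

462 mg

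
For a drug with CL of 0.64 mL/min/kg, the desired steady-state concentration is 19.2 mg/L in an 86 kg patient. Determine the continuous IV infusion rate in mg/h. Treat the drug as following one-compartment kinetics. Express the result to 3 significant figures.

CL = 0.64 mL/min/kg × 86 kg = 55.04 mL/min = 55.04 × 60/1000 = 3.302 L/h
At steady state, infusion rate equals elimination rate: rate in = CL × Css.
Infusion rate = CL · Css = 3.302 L/h × 19.2 mg/L = 63.40 mg/h

63.4 mg/h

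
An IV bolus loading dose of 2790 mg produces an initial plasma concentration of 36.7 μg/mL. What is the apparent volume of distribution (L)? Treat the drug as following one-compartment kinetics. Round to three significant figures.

Immediately after an IV bolus, C₀ = Dose / Vd, so Vd = Dose / C₀.
Vd = 2790 / 36.7 = 76.02 L

76.0 L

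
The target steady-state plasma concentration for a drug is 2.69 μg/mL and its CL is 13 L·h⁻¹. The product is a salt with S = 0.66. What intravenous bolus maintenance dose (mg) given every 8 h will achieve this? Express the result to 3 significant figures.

424 mg

D = CL × Css × τ / S = 13.00 × 2.69 × 8 / 0.66 = 423.9 mg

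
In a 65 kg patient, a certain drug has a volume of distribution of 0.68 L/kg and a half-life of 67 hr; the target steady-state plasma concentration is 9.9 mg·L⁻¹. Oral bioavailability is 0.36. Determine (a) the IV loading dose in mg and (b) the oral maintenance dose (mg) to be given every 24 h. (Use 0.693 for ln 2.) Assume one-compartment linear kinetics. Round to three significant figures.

(a) 438 mg; (b) 302 mg

Vd = 0.68 L/kg × 65 kg = 44.20 L
LD = Vd × C = 44.20 × 9.9 = 437.6 mg
CL = 0.693 × Vd / t½ = 0.693 × 44.20 / 67 = 0.4572 L/h
D = CL × Css × τ / F = 0.4572 × 9.9 × 24 / 0.36 = 301.8 mg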